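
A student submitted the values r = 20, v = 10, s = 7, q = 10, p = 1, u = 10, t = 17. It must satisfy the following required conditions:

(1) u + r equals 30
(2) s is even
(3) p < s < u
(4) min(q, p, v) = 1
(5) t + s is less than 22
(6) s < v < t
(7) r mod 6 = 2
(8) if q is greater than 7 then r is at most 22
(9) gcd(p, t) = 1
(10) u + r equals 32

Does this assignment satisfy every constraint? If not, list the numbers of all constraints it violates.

(1) u + r = 10 + 20 = 30 — holds.
(2) s = 7 is odd — does not hold.
(3) values 1 < 7 < 10 — holds.
(4) min(10, 1, 10) = 1 — holds.
(5) t + s = 17 + 7 = 24; 24 ≥ 22, bound 22 not met — does not hold.
(6) values 7 < 10 < 17 — holds.
(7) 20 mod 6 = 2 — holds.
(8) q = 10 > 7, so we need r ≤ 22; r = 20 ≤ 22 — holds.
(9) gcd(1, 17) = 1 — holds.
(10) u + r = 10 + 20 = 30, not 32 — does not hold.

Constraints 2, 5, 10 are violated.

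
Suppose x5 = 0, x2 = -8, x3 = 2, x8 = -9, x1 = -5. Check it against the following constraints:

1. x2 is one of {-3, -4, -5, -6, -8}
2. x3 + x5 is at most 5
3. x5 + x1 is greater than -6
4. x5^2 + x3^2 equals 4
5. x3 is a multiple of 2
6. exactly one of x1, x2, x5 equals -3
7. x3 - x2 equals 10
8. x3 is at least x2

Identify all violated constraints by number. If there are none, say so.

1. x2 = -8 is in {-3, -4, -5, -6, -8}  true
2. x3 + x5 = 2 + 0 = 2; 2 ≤ 5  true
3. x5 + x1 = 0 + (-5) = -5; -5 > -6  true
4. x5^2 + x3^2 = 0^2 + 2^2 = 0 + 4 = 4  true
5. 2 / 2 = 1, so 2 divides 2  true
6. x1=-5, x2=-8, x5=0; 0 of them equal -3, not exactly one  false
7. x3 - x2 = 2 - (-8) = 10  true
8. x3 = 2, x2 = -8; 2 ≥ -8  true

No — constraint 6 is not satisfied.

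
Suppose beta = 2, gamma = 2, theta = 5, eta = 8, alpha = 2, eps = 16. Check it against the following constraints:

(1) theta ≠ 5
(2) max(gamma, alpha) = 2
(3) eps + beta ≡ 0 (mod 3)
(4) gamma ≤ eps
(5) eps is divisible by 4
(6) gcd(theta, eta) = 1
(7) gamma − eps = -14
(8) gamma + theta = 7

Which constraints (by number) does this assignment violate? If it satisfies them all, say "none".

No — constraint 1 is not satisfied.

(1) theta = 5, but 5 is required to differ  ✘
(2) max(2, 2) = 2  ✔
(3) eps + beta = 18; 18 mod 3 = 0  ✔
(4) gamma = 2, eps = 16; 2 ≤ 16  ✔
(5) 16 / 4 = 4, so 4 divides 16  ✔
(6) gcd(5, 8) = 1  ✔
(7) gamma − eps = 2 − 16 = -14  ✔
(8) gamma + theta = 2 + 5 = 7  ✔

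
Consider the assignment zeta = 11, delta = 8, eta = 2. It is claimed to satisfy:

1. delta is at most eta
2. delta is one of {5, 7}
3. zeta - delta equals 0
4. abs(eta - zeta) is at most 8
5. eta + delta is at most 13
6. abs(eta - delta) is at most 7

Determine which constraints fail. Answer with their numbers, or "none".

Constraints 1, 2, 3, 4 do not hold.

1. delta = 8, eta = 2; 8 > 2 (want ≤)  ✘
2. delta = 8 is not in {5, 7}  ✘
3. zeta - delta = 11 - 8 = 3, not 0  ✘
4. abs(2 - 11) = 9; 9 > 8, exceeds bound 8  ✘
5. eta + delta = 2 + 8 = 10; 10 ≤ 13  ✔
6. abs(2 - 8) = 6; 6 ≤ 7  ✔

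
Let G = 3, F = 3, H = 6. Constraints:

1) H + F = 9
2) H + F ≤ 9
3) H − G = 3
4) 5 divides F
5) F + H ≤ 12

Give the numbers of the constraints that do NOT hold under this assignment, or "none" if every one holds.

1) H + F = 6 + 3 = 9  holds
2) H + F = 6 + 3 = 9; 9 ≤ 9  holds
3) H − G = 6 − 3 = 3  holds
4) 3 = 5×0 + 3, so 5 does not divide 3  fails
5) F + H = 3 + 6 = 9; 9 ≤ 12  holds

Constraint 4 does not hold.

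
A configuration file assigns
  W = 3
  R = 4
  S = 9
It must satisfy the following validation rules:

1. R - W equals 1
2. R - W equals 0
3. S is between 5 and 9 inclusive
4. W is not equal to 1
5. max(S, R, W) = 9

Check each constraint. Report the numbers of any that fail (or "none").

1. R - W = 4 - 3 = 1 — satisfied.
2. R - W = 4 - 3 = 1, not 0 — violated.
3. S = 9 lies in [5, 9] — satisfied.
4. W = 3, and 3 ≠ 1 — satisfied.
5. max(9, 4, 3) = 9 — satisfied.

Constraint 2 is violated.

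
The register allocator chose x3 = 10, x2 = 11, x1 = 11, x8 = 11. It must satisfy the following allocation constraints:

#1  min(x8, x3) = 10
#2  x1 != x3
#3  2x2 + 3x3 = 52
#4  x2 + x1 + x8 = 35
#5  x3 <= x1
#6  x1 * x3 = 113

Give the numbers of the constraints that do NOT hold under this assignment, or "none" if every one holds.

#1 min(11, 10) = 10 — holds.
#2 x1 = 11, x3 = 10; distinct — holds.
#3 2x2 + 3x3 = 2(11) + 3(10) = 52 — holds.
#4 x2 + x1 + x8 = 11 + 11 + 11 = 33, not 35 — fails.
#5 x3 = 10, x1 = 11; 10 ≤ 11 — holds.
#6 x1 * x3 = 11 * 10 = 110, not 113 — fails.

Violated: 4 and 6.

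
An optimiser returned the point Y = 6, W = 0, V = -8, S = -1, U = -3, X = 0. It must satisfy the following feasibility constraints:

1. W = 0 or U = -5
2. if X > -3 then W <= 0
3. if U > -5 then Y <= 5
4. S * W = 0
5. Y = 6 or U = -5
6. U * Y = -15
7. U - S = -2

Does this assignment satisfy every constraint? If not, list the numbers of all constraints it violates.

1. W = 0 = 0 (first disjunct) — OK.
2. X = 0 > -3, so we need W ≤ 0; W = 0 ≤ 0 — OK.
3. U = -3 > -5, so we need Y ≤ 5; but Y = 6 > 5 — violated.
4. S * W = -1 * 0 = 0 — OK.
5. Y = 6 = 6 (first disjunct) — OK.
6. U * Y = -3 * 6 = -18, not -15 — violated.
7. U - S = -3 - (-1) = -2 — OK.

Constraints 3, 6 are violated.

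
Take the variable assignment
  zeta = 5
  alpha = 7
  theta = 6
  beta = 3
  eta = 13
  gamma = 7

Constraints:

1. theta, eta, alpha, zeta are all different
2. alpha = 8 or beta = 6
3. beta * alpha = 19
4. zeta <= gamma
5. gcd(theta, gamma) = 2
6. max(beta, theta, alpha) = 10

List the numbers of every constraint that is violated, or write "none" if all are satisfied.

Violated: 2, 3, 5, and 6.

1. values 6, 13, 7, 5 are pairwise distinct  true
2. alpha = 7 ≠ 8 and beta = 3 ≠ 6; both disjuncts false  false
3. beta * alpha = 3 * 7 = 21, not 19  false
4. zeta = 5, gamma = 7; 5 ≤ 7  true
5. gcd(6, 7) = 1, not 2  false
6. max(3, 6, 7) = 7, not 10  false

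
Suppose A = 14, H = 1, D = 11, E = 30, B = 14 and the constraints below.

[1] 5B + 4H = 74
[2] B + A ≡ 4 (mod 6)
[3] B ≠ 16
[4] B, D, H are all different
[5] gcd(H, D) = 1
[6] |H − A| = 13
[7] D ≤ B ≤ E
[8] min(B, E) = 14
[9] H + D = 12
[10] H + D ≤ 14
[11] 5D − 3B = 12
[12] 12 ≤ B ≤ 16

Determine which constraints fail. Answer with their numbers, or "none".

Constraint 11 does not hold.

[1] 5B + 4H = 5(14) + 4(1) = 74 — satisfied.
[2] B + A = 28; 28 mod 6 = 4 — satisfied.
[3] B = 14, and 14 ≠ 16 — satisfied.
[4] values 14, 11, 1 are pairwise distinct — satisfied.
[5] gcd(1, 11) = 1 — satisfied.
[6] |1 − 14| = 13 — satisfied.
[7] values 11 ≤ 14 ≤ 30 — satisfied.
[8] min(14, 30) = 14 — satisfied.
[9] H + D = 1 + 11 = 12 — satisfied.
[10] H + D = 1 + 11 = 12; 12 ≤ 14 — satisfied.
[11] 5D − 3B = 5(11) − 3(14) = 13, not 12 — violated.
[12] B = 14 lies in [12, 16] — satisfied.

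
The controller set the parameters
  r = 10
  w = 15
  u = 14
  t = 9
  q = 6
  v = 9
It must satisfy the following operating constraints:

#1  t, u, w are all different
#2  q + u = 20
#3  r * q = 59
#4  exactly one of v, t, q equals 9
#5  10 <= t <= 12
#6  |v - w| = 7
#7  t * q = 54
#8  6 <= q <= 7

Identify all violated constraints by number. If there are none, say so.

#1 values 9, 14, 15 are pairwise distinct — holds.
#2 q + u = 6 + 14 = 20 — holds.
#3 r * q = 10 * 6 = 60, not 59 — fails.
#4 v=9, t=9, q=6; 2 of them equal 9, not exactly one — fails.
#5 t = 9 is outside [10, 12] — fails.
#6 |9 - 15| = 6, not 7 — fails.
#7 t * q = 9 * 6 = 54 — holds.
#8 q = 6 lies in [6, 7] — holds.

Violated: 3, 4, 5, and 6.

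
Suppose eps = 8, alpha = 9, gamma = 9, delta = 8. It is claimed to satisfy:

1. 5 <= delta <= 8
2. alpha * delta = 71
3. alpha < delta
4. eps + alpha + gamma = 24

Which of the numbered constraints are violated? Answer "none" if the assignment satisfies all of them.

The assignment fails constraints 2, 3, 4.

1. delta = 8 lies in [5, 8]  yes
2. alpha * delta = 9 * 8 = 72, not 71  no
3. alpha = 9, delta = 8; 9 ≥ 8 (want <)  no
4. eps + alpha + gamma = 8 + 9 + 9 = 26, not 24  no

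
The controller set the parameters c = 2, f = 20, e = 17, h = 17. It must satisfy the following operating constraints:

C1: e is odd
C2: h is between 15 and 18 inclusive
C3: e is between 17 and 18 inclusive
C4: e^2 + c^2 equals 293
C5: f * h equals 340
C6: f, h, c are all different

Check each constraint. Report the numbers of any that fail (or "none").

C1: e = 17 is odd  true
C2: h = 17 lies in [15, 18]  true
C3: e = 17 lies in [17, 18]  true
C4: e^2 + c^2 = 17^2 + 2^2 = 289 + 4 = 293  true
C5: f * h = 20 * 17 = 340  true
C6: values 20, 17, 2 are pairwise distinct  true

Yes — all constraints hold.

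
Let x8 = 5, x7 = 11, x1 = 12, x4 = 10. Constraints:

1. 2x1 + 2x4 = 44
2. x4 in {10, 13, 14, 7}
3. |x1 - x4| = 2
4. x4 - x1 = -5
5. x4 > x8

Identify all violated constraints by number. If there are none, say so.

1. 2x1 + 2x4 = 2(12) + 2(10) = 44  OK
2. x4 = 10 is in {10, 13, 14, 7}  OK
3. |12 - 10| = 2  OK
4. x4 - x1 = 10 - 12 = -2, not -5  FAIL
5. x4 = 10, x8 = 5; 10 > 5  OK

The assignment fails constraint 4.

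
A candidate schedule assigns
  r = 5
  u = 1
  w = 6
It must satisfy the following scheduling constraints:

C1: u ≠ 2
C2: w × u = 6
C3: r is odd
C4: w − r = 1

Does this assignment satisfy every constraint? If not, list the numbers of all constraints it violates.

The assignment satisfies every constraint.

C1: u = 1, and 1 ≠ 2  true
C2: w × u = 6 × 1 = 6  true
C3: r = 5 is odd  true
C4: w − r = 6 − 5 = 1  true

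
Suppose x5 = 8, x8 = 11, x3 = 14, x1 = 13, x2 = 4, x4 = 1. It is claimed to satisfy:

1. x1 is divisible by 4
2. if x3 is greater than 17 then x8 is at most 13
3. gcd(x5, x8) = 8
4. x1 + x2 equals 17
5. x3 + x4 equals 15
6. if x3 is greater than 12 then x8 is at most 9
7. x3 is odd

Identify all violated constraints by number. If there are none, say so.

1. 13 = 4*3 + 1, so 4 does not divide 13 — does not hold.
2. x3 = 14, not > 17; antecedent false, conditional vacuously true — holds.
3. gcd(8, 11) = 1, not 8 — does not hold.
4. x1 + x2 = 13 + 4 = 17 — holds.
5. x3 + x4 = 14 + 1 = 15 — holds.
6. x3 = 14 > 12, so we need x8 ≤ 9; but x8 = 11 > 9 — does not hold.
7. x3 = 14 is even — does not hold.

No — constraints 1, 3, 6, 7 are not satisfied.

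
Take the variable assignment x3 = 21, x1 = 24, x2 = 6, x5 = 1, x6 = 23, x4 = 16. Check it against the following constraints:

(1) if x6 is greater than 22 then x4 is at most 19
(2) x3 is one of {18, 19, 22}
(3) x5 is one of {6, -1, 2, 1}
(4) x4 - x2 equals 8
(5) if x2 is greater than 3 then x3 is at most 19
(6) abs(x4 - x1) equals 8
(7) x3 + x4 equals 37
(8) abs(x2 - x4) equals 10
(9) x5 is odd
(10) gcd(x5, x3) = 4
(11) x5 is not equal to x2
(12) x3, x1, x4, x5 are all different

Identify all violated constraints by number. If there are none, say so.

Constraints 2, 4, 5, 10 do not hold.

(1) x6 = 23 > 22, so we need x4 ≤ 19; x4 = 16 ≤ 19 — satisfied.
(2) x3 = 21 is not in {18, 19, 22} — violated.
(3) x5 = 1 is in {6, -1, 2, 1} — satisfied.
(4) x4 - x2 = 16 - 6 = 10, not 8 — violated.
(5) x2 = 6 > 3, so we need x3 ≤ 19; but x3 = 21 > 19 — violated.
(6) abs(16 - 24) = 8 — satisfied.
(7) x3 + x4 = 21 + 16 = 37 — satisfied.
(8) abs(6 - 16) = 10 — satisfied.
(9) x5 = 1 is odd — satisfied.
(10) gcd(1, 21) = 1, not 4 — violated.
(11) x5 = 1, x2 = 6; distinct — satisfied.
(12) values 21, 24, 16, 1 are pairwise distinct — satisfied.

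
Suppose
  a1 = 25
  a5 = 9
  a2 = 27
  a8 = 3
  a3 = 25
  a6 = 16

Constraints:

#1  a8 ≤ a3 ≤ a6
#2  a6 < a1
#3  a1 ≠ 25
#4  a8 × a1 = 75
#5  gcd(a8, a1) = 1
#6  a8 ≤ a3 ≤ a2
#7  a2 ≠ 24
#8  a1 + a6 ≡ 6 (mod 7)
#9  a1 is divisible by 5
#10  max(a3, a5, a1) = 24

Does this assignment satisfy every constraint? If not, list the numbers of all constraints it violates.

#1 values 3, 25, 16; a3 = 25 is not ≤ a6 = 16 — does not hold.
#2 a6 = 16, a1 = 25; 16 < 25 — holds.
#3 a1 = 25, but 25 is required to differ — does not hold.
#4 a8 × a1 = 3 × 25 = 75 — holds.
#5 gcd(3, 25) = 1 — holds.
#6 values 3 ≤ 25 ≤ 27 — holds.
#7 a2 = 27, and 27 ≠ 24 — holds.
#8 a1 + a6 = 41; 41 mod 7 = 6 — holds.
#9 25 / 5 = 5, so 5 divides 25 — holds.
#10 max(25, 9, 25) = 25, not 24 — does not hold.

Constraints 1, 3, 10 do not hold.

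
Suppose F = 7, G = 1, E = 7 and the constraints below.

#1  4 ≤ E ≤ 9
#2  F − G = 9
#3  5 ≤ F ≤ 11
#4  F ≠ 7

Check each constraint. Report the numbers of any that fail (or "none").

#1 E = 7 lies in [4, 9]  OK
#2 F − G = 7 − 1 = 6, not 9  FAIL
#3 F = 7 lies in [5, 11]  OK
#4 F = 7, but 7 is required to differ  FAIL

Violated: 2, 4.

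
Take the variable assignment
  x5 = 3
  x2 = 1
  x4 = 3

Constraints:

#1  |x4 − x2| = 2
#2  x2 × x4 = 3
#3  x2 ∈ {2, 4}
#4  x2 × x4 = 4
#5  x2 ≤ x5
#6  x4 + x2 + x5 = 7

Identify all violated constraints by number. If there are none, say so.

The assignment fails constraints 3, 4.

#1 |3 − 1| = 2  holds
#2 x2 × x4 = 1 × 3 = 3  holds
#3 x2 = 1 is not in {2, 4}  fails
#4 x2 × x4 = 1 × 3 = 3, not 4  fails
#5 x2 = 1, x5 = 3; 1 ≤ 3  holds
#6 x4 + x2 + x5 = 3 + 1 + 3 = 7  holds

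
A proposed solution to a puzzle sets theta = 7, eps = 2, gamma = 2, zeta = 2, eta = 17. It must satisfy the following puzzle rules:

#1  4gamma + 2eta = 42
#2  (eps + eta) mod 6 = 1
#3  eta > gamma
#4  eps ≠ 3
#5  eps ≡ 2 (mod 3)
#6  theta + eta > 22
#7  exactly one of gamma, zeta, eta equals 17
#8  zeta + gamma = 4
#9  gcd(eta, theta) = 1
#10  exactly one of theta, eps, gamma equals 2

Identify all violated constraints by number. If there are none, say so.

#1 4gamma + 2eta = 4(2) + 2(17) = 42 — satisfied.
#2 eps + eta = 19; 19 mod 6 = 1 — satisfied.
#3 eta = 17, gamma = 2; 17 > 2 — satisfied.
#4 eps = 2, and 2 ≠ 3 — satisfied.
#5 2 mod 3 = 2 — satisfied.
#6 theta + eta = 7 + 17 = 24; 24 > 22 — satisfied.
#7 gamma=2, zeta=2, eta=17; 1 of them equals 17 — satisfied.
#8 zeta + gamma = 2 + 2 = 4 — satisfied.
#9 gcd(17, 7) = 1 — satisfied.
#10 theta=7, eps=2, gamma=2; 2 of them equal 2, not exactly one — violated.

Constraint 10 does not hold.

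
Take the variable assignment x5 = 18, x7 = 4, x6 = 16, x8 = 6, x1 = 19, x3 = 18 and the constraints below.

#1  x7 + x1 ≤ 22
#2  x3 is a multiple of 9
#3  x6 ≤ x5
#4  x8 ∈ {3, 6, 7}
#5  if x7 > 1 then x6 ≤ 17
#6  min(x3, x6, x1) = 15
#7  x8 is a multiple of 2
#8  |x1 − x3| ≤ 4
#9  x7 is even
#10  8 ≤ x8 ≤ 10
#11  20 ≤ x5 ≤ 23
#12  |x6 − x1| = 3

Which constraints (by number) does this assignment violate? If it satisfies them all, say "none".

#1 x7 + x1 = 4 + 19 = 23; 23 > 22, bound 22 not met  ✗
#2 18 / 9 = 2, so 9 divides 18  ✓
#3 x6 = 16, x5 = 18; 16 ≤ 18  ✓
#4 x8 = 6 is in {3, 6, 7}  ✓
#5 x7 = 4 > 1, so we need x6 ≤ 17; x6 = 16 ≤ 17  ✓
#6 min(18, 16, 19) = 16, not 15  ✗
#7 6 / 2 = 3, so 2 divides 6  ✓
#8 |19 − 18| = 1; 1 ≤ 4  ✓
#9 x7 = 4 is even  ✓
#10 x8 = 6 is outside [8, 10]  ✗
#11 x5 = 18 is outside [20, 23]  ✗
#12 |16 − 19| = 3  ✓

Constraints 1, 6, 10, 11 are violated.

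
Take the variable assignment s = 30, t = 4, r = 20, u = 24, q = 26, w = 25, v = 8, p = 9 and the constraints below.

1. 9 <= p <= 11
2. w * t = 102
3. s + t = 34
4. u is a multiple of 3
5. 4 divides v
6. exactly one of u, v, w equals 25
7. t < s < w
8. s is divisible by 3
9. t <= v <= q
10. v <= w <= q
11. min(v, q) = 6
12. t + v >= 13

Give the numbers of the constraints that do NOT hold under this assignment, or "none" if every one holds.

1. p = 9 lies in [9, 11]  yes
2. w * t = 25 * 4 = 100, not 102  no
3. s + t = 30 + 4 = 34  yes
4. 24 / 3 = 8, so 3 divides 24  yes
5. 8 / 4 = 2, so 4 divides 8  yes
6. u=24, v=8, w=25; 1 of them equals 25  yes
7. values 4, 30, 25; s = 30 is not < w = 25  no
8. 30 / 3 = 10, so 3 divides 30  yes
9. values 4 <= 8 <= 26  yes
10. values 8 <= 25 <= 26  yes
11. min(8, 26) = 8, not 6  no
12. t + v = 4 + 8 = 12; 12 < 13, bound 13 not met  no

Constraints 2, 7, 11, and 12 do not hold.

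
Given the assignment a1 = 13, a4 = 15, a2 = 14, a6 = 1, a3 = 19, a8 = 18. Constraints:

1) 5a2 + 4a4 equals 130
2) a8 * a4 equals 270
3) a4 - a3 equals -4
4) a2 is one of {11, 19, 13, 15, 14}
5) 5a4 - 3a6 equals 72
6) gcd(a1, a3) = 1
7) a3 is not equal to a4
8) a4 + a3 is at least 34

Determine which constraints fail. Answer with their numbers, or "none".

None — every constraint holds.

1) 5a2 + 4a4 = 5(14) + 4(15) = 130  yes
2) a8 * a4 = 18 * 15 = 270  yes
3) a4 - a3 = 15 - 19 = -4  yes
4) a2 = 14 is in {11, 19, 13, 15, 14}  yes
5) 5a4 - 3a6 = 5(15) - 3(1) = 72  yes
6) gcd(13, 19) = 1  yes
7) a3 = 19, a4 = 15; distinct  yes
8) a4 + a3 = 15 + 19 = 34; 34 ≥ 34  yes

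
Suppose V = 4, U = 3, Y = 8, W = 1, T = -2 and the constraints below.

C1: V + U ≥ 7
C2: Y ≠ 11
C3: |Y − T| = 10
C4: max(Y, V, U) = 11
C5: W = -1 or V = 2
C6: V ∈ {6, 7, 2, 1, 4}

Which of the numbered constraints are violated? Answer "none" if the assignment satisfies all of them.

Constraints 4, 5 do not hold.

C1: V + U = 4 + 3 = 7; 7 ≥ 7 — OK.
C2: Y = 8, and 8 ≠ 11 — OK.
C3: |8 − (-2)| = 10 — OK.
C4: max(8, 4, 3) = 8, not 11 — violated.
C5: W = 1 ≠ -1 and V = 4 ≠ 2; both disjuncts false — violated.
C6: V = 4 is in {6, 7, 2, 1, 4} — OK.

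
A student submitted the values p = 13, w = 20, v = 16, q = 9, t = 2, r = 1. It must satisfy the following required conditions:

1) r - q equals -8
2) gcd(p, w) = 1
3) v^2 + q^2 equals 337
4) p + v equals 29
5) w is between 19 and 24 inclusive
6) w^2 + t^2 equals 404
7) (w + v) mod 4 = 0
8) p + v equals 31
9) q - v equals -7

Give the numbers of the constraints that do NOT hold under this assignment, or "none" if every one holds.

Constraint 8 does not hold.

1) r - q = 1 - 9 = -8 — holds.
2) gcd(13, 20) = 1 — holds.
3) v^2 + q^2 = 16^2 + 9^2 = 256 + 81 = 337 — holds.
4) p + v = 13 + 16 = 29 — holds.
5) w = 20 lies in [19, 24] — holds.
6) w^2 + t^2 = 20^2 + 2^2 = 400 + 4 = 404 — holds.
7) w + v = 36; 36 mod 4 = 0 — holds.
8) p + v = 13 + 16 = 29, not 31 — does not hold.
9) q - v = 9 - 16 = -7 — holds.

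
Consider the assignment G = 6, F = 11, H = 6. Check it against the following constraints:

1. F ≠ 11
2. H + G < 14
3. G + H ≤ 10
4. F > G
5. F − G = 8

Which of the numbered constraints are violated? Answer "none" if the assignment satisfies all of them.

1. F = 11, but 11 is required to differ — violated.
2. H + G = 6 + 6 = 12; 12 < 14 — satisfied.
3. G + H = 6 + 6 = 12; 12 > 10, bound 10 not met — violated.
4. F = 11, G = 6; 11 > 6 — satisfied.
5. F − G = 11 − 6 = 5, not 8 — violated.

No — constraints 1, 3, 5 are not satisfied.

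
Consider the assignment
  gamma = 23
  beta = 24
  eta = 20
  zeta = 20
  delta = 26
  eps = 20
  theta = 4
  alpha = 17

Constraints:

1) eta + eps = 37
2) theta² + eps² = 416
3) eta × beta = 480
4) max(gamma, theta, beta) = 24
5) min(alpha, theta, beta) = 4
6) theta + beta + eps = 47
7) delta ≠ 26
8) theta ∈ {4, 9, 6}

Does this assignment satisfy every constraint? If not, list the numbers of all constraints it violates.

1) eta + eps = 20 + 20 = 40, not 37 — violated.
2) theta² + eps² = 4² + 20² = 16 + 400 = 416 — OK.
3) eta × beta = 20 × 24 = 480 — OK.
4) max(23, 4, 24) = 24 — OK.
5) min(17, 4, 24) = 4 — OK.
6) theta + beta + eps = 4 + 24 + 20 = 48, not 47 — violated.
7) delta = 26, but 26 is required to differ — violated.
8) theta = 4 is in {4, 9, 6} — OK.

The assignment fails constraints 1, 6, 7.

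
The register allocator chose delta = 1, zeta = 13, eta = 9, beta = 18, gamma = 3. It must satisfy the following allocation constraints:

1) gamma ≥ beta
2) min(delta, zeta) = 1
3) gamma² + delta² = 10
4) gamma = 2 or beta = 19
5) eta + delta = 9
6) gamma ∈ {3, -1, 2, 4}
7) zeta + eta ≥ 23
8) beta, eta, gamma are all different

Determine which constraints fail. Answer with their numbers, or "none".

The assignment fails constraints 1, 4, 5, and 7.

1) gamma = 3, beta = 18; 3 < 18 (want ≥) — does not hold.
2) min(1, 13) = 1 — holds.
3) gamma² + delta² = 3² + 1² = 9 + 1 = 10 — holds.
4) gamma = 3 ≠ 2 and beta = 18 ≠ 19; both disjuncts false — does not hold.
5) eta + delta = 9 + 1 = 10, not 9 — does not hold.
6) gamma = 3 is in {3, -1, 2, 4} — holds.
7) zeta + eta = 13 + 9 = 22; 22 < 23, bound 23 not met — does not hold.
8) values 18, 9, 3 are pairwise distinct — holds.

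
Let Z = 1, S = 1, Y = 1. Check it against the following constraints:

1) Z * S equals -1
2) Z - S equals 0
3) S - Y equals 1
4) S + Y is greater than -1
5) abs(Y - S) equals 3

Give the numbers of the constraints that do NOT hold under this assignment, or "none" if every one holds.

Violated: 1, 3, 5.

1) Z * S = 1 * 1 = 1, not -1  FAIL
2) Z - S = 1 - 1 = 0  OK
3) S - Y = 1 - 1 = 0, not 1  FAIL
4) S + Y = 1 + 1 = 2; 2 > -1  OK
5) abs(1 - 1) = 0, not 3  FAIL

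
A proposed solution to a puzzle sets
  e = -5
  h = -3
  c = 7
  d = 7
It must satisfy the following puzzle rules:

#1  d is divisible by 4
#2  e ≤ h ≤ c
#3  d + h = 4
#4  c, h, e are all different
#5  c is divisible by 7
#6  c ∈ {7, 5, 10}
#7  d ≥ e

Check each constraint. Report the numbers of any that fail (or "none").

#1 7 = 4×1 + 3, so 4 does not divide 7  ✘
#2 values -5 ≤ -3 ≤ 7  ✔
#3 d + h = 7 + (-3) = 4  ✔
#4 values 7, -3, -5 are pairwise distinct  ✔
#5 7 / 7 = 1, so 7 divides 7  ✔
#6 c = 7 is in {7, 5, 10}  ✔
#7 d = 7, e = -5; 7 ≥ -5  ✔

Violated: 1.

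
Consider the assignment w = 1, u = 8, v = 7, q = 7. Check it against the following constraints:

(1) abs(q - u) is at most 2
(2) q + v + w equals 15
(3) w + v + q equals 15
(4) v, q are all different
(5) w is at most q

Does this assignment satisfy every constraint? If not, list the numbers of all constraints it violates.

Constraint 4 is violated.

(1) abs(7 - 8) = 1; 1 ≤ 2 — satisfied.
(2) q + v + w = 7 + 7 + 1 = 15 — satisfied.
(3) w + v + q = 1 + 7 + 7 = 15 — satisfied.
(4) v = q = 7, not all different — violated.
(5) w = 1, q = 7; 1 ≤ 7 — satisfied.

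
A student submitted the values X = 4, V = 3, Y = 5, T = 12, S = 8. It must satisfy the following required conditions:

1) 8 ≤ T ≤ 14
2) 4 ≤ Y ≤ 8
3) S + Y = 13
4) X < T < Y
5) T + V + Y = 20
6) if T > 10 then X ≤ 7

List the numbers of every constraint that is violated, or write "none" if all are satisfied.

Constraint 4 does not hold.

1) T = 12 lies in [8, 14]  ✓
2) Y = 5 lies in [4, 8]  ✓
3) S + Y = 8 + 5 = 13  ✓
4) values 4, 12, 5; T = 12 is not < Y = 5  ✗
5) T + V + Y = 12 + 3 + 5 = 20  ✓
6) T = 12 > 10, so we need X ≤ 7; X = 4 ≤ 7  ✓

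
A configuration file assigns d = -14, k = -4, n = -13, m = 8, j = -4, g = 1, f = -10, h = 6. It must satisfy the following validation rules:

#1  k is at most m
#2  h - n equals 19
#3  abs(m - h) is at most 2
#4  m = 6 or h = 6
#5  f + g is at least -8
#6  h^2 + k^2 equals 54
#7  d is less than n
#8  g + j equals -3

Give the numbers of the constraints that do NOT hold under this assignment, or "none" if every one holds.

The assignment fails constraints 5, 6.

#1 k = -4, m = 8; -4 ≤ 8 — holds.
#2 h - n = 6 - (-13) = 19 — holds.
#3 abs(8 - 6) = 2; 2 ≤ 2 — holds.
#4 m = 8 ≠ 6, but h = 6 = 6 (second disjunct) — holds.
#5 f + g = -10 + 1 = -9; -9 < -8, bound -8 not met — does not hold.
#6 h^2 + k^2 = 6^2 + (-4)^2 = 36 + 16 = 52, not 54 — does not hold.
#7 d = -14, n = -13; -14 < -13 — holds.
#8 g + j = 1 + (-4) = -3 — holds.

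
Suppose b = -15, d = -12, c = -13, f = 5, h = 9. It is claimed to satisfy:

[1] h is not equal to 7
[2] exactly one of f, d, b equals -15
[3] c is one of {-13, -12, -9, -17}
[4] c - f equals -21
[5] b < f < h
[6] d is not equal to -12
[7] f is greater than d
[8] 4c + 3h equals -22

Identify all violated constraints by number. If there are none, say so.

[1] h = 9, and 9 ≠ 7  yes
[2] f=5, d=-12, b=-15; 1 of them equals -15  yes
[3] c = -13 is in {-13, -12, -9, -17}  yes
[4] c - f = -13 - 5 = -18, not -21  no
[5] values -15 < 5 < 9  yes
[6] d = -12, but -12 is required to differ  no
[7] f = 5, d = -12; 5 > -12  yes
[8] 4c + 3h = 4(-13) + 3(9) = -25, not -22  no

Constraints 4, 6, and 8 do not hold.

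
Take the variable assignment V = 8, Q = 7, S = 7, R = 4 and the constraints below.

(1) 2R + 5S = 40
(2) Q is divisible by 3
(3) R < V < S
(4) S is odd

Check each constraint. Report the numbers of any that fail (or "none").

The assignment fails constraints 1, 2, and 3.

(1) 2R + 5S = 2(4) + 5(7) = 43, not 40 — does not hold.
(2) 7 = 3*2 + 1, so 3 does not divide 7 — does not hold.
(3) values 4, 8, 7; V = 8 is not < S = 7 — does not hold.
(4) S = 7 is odd — holds.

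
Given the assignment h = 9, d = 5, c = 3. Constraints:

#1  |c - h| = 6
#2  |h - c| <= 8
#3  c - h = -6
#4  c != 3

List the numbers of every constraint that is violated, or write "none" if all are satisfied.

Constraint 4 does not hold.

#1 |3 - 9| = 6 — satisfied.
#2 |9 - 3| = 6; 6 ≤ 8 — satisfied.
#3 c - h = 3 - 9 = -6 — satisfied.
#4 c = 3, but 3 is required to differ — violated.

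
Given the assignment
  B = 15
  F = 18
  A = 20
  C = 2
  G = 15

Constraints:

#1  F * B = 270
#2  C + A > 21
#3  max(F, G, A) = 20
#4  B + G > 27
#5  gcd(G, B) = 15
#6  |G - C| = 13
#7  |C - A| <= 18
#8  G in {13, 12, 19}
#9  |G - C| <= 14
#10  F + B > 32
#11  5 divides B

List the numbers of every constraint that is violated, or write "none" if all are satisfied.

#1 F * B = 18 * 15 = 270  true
#2 C + A = 2 + 20 = 22; 22 > 21  true
#3 max(18, 15, 20) = 20  true
#4 B + G = 15 + 15 = 30; 30 > 27  true
#5 gcd(15, 15) = 15  true
#6 |15 - 2| = 13  true
#7 |2 - 20| = 18; 18 ≤ 18  true
#8 G = 15 is not in {13, 12, 19}  false
#9 |15 - 2| = 13; 13 ≤ 14  true
#10 F + B = 18 + 15 = 33; 33 > 32  true
#11 15 / 5 = 3, so 5 divides 15  true

Violated: 8.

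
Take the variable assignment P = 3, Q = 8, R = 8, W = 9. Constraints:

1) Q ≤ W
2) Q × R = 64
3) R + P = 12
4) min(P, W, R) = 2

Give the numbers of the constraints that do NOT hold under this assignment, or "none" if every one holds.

Violated: 3 and 4.

1) Q = 8, W = 9; 8 ≤ 9 — OK.
2) Q × R = 8 × 8 = 64 — OK.
3) R + P = 8 + 3 = 11, not 12 — violated.
4) min(3, 9, 8) = 3, not 2 — violated.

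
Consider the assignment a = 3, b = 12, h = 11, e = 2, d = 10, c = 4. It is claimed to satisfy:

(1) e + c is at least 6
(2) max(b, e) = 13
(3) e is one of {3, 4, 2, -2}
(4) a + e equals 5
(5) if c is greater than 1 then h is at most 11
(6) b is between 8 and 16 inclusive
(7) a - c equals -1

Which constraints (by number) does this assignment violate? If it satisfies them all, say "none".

The assignment fails constraint 2.

(1) e + c = 2 + 4 = 6; 6 ≥ 6  yes
(2) max(12, 2) = 12, not 13  no
(3) e = 2 is in {3, 4, 2, -2}  yes
(4) a + e = 3 + 2 = 5  yes
(5) c = 4 > 1, so we need h ≤ 11; h = 11 ≤ 11  yes
(6) b = 12 lies in [8, 16]  yes
(7) a - c = 3 - 4 = -1  yes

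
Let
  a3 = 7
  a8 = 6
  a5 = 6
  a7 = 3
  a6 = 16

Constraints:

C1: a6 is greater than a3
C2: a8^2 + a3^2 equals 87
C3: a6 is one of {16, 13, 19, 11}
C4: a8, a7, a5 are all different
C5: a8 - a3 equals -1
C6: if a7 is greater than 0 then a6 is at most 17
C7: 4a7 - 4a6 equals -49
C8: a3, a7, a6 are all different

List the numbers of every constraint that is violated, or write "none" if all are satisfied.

Constraints 2, 4, 7 are violated.

C1: a6 = 16, a3 = 7; 16 > 7 — holds.
C2: a8^2 + a3^2 = 6^2 + 7^2 = 36 + 49 = 85, not 87 — fails.
C3: a6 = 16 is in {16, 13, 19, 11} — holds.
C4: a8 = a5 = 6, not all different — fails.
C5: a8 - a3 = 6 - 7 = -1 — holds.
C6: a7 = 3 > 0, so we need a6 ≤ 17; a6 = 16 ≤ 17 — holds.
C7: 4a7 - 4a6 = 4(3) - 4(16) = -52, not -49 — fails.
C8: values 7, 3, 16 are pairwise distinct — holds.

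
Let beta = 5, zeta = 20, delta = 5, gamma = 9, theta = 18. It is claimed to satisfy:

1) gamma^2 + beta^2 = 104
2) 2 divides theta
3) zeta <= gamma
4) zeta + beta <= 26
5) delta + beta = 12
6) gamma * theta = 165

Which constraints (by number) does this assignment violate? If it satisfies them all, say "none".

1) gamma^2 + beta^2 = 9^2 + 5^2 = 81 + 25 = 106, not 104 — violated.
2) 18 / 2 = 9, so 2 divides 18 — satisfied.
3) zeta = 20, gamma = 9; 20 > 9 (want ≤) — violated.
4) zeta + beta = 20 + 5 = 25; 25 ≤ 26 — satisfied.
5) delta + beta = 5 + 5 = 10, not 12 — violated.
6) gamma * theta = 9 * 18 = 162, not 165 — violated.

The assignment fails constraints 1, 3, 5, and 6.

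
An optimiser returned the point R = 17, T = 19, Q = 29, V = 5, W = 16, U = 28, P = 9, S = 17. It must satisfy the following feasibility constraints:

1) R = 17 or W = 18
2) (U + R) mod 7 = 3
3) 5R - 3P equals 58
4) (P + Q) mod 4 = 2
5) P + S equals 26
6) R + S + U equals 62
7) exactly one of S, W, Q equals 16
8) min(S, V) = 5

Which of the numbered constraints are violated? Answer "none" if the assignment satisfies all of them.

The assignment satisfies every constraint.

1) R = 17 = 17 (first disjunct) — satisfied.
2) U + R = 45; 45 mod 7 = 3 — satisfied.
3) 5R - 3P = 5(17) - 3(9) = 58 — satisfied.
4) P + Q = 38; 38 mod 4 = 2 — satisfied.
5) P + S = 9 + 17 = 26 — satisfied.
6) R + S + U = 17 + 17 + 28 = 62 — satisfied.
7) S=17, W=16, Q=29; 1 of them equals 16 — satisfied.
8) min(17, 5) = 5 — satisfied.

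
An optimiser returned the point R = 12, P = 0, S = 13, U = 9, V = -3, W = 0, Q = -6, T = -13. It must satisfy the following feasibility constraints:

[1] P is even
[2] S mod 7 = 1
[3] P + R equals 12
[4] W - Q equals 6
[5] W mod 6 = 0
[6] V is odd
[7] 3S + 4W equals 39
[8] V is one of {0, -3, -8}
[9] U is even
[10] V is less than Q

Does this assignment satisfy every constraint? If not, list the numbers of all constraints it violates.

Constraints 2, 9, 10 do not hold.

[1] P = 0 is even  ✔
[2] 13 mod 7 = 6, not 1  ✘
[3] P + R = 0 + 12 = 12  ✔
[4] W - Q = 0 - (-6) = 6  ✔
[5] 0 mod 6 = 0  ✔
[6] V = -3 is odd  ✔
[7] 3S + 4W = 3(13) + 4(0) = 39  ✔
[8] V = -3 is in {0, -3, -8}  ✔
[9] U = 9 is odd  ✘
[10] V = -3, Q = -6; -3 ≥ -6 (want <)  ✘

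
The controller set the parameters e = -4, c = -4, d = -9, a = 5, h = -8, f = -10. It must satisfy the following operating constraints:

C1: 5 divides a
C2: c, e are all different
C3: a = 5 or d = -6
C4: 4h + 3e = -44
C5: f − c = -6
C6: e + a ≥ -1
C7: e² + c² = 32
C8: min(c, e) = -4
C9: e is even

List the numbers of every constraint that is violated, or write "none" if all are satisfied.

C1: 5 / 5 = 1, so 5 divides 5  yes
C2: c = e = -4, not all different  no
C3: a = 5 = 5 (first disjunct)  yes
C4: 4h + 3e = 4(-8) + 3(-4) = -44  yes
C5: f − c = -10 − (-4) = -6  yes
C6: e + a = -4 + 5 = 1; 1 ≥ -1  yes
C7: e² + c² = (-4)² + (-4)² = 16 + 16 = 32  yes
C8: min(-4, -4) = -4  yes
C9: e = -4 is even  yes

Constraint 2 is violated.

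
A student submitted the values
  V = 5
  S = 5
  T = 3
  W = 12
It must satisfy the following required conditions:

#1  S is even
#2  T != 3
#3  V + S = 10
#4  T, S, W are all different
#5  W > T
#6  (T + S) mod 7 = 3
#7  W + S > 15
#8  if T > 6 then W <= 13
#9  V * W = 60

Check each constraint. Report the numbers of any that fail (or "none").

#1 S = 5 is odd — violated.
#2 T = 3, but 3 is required to differ — violated.
#3 V + S = 5 + 5 = 10 — satisfied.
#4 values 3, 5, 12 are pairwise distinct — satisfied.
#5 W = 12, T = 3; 12 > 3 — satisfied.
#6 T + S = 8; 8 mod 7 = 1, not 3 — violated.
#7 W + S = 12 + 5 = 17; 17 > 15 — satisfied.
#8 T = 3, not > 6; antecedent false, conditional vacuously true — satisfied.
#9 V * W = 5 * 12 = 60 — satisfied.

Violated: 1, 2, and 6.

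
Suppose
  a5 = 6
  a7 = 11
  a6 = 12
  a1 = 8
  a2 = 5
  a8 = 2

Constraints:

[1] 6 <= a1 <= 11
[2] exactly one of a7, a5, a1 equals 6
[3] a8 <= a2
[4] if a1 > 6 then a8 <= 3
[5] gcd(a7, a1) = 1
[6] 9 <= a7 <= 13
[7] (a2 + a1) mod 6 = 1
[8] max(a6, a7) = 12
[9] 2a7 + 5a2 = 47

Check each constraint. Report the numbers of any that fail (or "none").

All constraints are satisfied.

[1] a1 = 8 lies in [6, 11]  true
[2] a7=11, a5=6, a1=8; 1 of them equals 6  true
[3] a8 = 2, a2 = 5; 2 ≤ 5  true
[4] a1 = 8 > 6, so we need a8 ≤ 3; a8 = 2 ≤ 3  true
[5] gcd(11, 8) = 1  true
[6] a7 = 11 lies in [9, 13]  true
[7] a2 + a1 = 13; 13 mod 6 = 1  true
[8] max(12, 11) = 12  true
[9] 2a7 + 5a2 = 2(11) + 5(5) = 47  true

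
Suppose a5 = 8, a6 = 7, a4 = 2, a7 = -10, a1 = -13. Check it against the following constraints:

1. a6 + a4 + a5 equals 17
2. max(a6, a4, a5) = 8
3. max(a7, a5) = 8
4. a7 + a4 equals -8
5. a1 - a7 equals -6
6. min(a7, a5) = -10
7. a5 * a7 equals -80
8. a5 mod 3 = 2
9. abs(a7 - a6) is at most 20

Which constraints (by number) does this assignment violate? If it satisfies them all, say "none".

Violated: 5.

1. a6 + a4 + a5 = 7 + 2 + 8 = 17  OK
2. max(7, 2, 8) = 8  OK
3. max(-10, 8) = 8  OK
4. a7 + a4 = -10 + 2 = -8  OK
5. a1 - a7 = -13 - (-10) = -3, not -6  FAIL
6. min(-10, 8) = -10  OK
7. a5 * a7 = 8 * (-10) = -80  OK
8. 8 mod 3 = 2  OK
9. abs(-10 - 7) = 17; 17 ≤ 20  OK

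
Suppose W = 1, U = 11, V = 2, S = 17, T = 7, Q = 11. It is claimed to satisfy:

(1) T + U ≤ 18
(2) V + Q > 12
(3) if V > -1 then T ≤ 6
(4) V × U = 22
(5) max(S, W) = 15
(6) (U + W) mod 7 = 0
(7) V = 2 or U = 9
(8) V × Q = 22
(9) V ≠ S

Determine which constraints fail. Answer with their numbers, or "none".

(1) T + U = 7 + 11 = 18; 18 ≤ 18 — holds.
(2) V + Q = 2 + 11 = 13; 13 > 12 — holds.
(3) V = 2 > -1, so we need T ≤ 6; but T = 7 > 6 — does not hold.
(4) V × U = 2 × 11 = 22 — holds.
(5) max(17, 1) = 17, not 15 — does not hold.
(6) U + W = 12; 12 mod 7 = 5, not 0 — does not hold.
(7) V = 2 = 2 (first disjunct) — holds.
(8) V × Q = 2 × 11 = 22 — holds.
(9) V = 2, S = 17; distinct — holds.

Constraints 3, 5, 6 do not hold.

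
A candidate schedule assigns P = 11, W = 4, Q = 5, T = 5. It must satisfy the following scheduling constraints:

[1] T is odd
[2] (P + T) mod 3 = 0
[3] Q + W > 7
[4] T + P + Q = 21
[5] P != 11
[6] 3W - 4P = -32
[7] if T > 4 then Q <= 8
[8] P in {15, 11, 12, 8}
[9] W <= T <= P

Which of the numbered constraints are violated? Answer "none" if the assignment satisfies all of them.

[1] T = 5 is odd  holds
[2] P + T = 16; 16 mod 3 = 1, not 0  fails
[3] Q + W = 5 + 4 = 9; 9 > 7  holds
[4] T + P + Q = 5 + 11 + 5 = 21  holds
[5] P = 11, but 11 is required to differ  fails
[6] 3W - 4P = 3(4) - 4(11) = -32  holds
[7] T = 5 > 4, so we need Q ≤ 8; Q = 5 ≤ 8  holds
[8] P = 11 is in {15, 11, 12, 8}  holds
[9] values 4 <= 5 <= 11  holds

No — constraints 2 and 5 are not satisfied.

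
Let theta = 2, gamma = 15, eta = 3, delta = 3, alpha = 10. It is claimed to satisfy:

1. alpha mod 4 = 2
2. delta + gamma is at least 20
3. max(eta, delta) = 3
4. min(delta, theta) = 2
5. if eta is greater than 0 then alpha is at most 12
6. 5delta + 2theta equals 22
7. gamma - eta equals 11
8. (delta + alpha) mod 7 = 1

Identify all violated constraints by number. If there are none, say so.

1. 10 mod 4 = 2  ✓
2. delta + gamma = 3 + 15 = 18; 18 < 20, bound 20 not met  ✗
3. max(3, 3) = 3  ✓
4. min(3, 2) = 2  ✓
5. eta = 3 > 0, so we need alpha ≤ 12; alpha = 10 ≤ 12  ✓
6. 5delta + 2theta = 5(3) + 2(2) = 19, not 22  ✗
7. gamma - eta = 15 - 3 = 12, not 11  ✗
8. delta + alpha = 13; 13 mod 7 = 6, not 1  ✗

No — constraints 2, 6, 7, 8 are not satisfied.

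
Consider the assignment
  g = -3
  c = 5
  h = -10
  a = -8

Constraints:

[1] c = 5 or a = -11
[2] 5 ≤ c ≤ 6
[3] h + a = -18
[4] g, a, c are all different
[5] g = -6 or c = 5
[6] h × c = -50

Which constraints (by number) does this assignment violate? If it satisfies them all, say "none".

Yes — all constraints hold.

[1] c = 5 = 5 (first disjunct) — holds.
[2] c = 5 lies in [5, 6] — holds.
[3] h + a = -10 + (-8) = -18 — holds.
[4] values -3, -8, 5 are pairwise distinct — holds.
[5] g = -3 ≠ -6, but c = 5 = 5 (second disjunct) — holds.
[6] h × c = -10 × 5 = -50 — holds.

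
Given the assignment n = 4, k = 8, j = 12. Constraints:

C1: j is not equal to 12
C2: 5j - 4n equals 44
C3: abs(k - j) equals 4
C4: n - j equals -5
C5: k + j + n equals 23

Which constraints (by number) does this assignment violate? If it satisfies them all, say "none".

Constraints 1, 4, and 5 are violated.

C1: j = 12, but 12 is required to differ  ✘
C2: 5j - 4n = 5(12) - 4(4) = 44  ✔
C3: abs(8 - 12) = 4  ✔
C4: n - j = 4 - 12 = -8, not -5  ✘
C5: k + j + n = 8 + 12 + 4 = 24, not 23  ✘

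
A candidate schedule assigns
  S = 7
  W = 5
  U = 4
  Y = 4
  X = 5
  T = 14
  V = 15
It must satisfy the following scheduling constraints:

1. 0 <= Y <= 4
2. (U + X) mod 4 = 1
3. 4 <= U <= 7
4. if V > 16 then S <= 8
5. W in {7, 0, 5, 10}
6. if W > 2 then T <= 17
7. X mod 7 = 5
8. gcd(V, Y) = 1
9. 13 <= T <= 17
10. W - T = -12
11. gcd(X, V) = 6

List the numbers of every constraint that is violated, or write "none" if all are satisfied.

1. Y = 4 lies in [0, 4] — holds.
2. U + X = 9; 9 mod 4 = 1 — holds.
3. U = 4 lies in [4, 7] — holds.
4. V = 15, not > 16; antecedent false, conditional vacuously true — holds.
5. W = 5 is in {7, 0, 5, 10} — holds.
6. W = 5 > 2, so we need T ≤ 17; T = 14 ≤ 17 — holds.
7. 5 mod 7 = 5 — holds.
8. gcd(15, 4) = 1 — holds.
9. T = 14 lies in [13, 17] — holds.
10. W - T = 5 - 14 = -9, not -12 — does not hold.
11. gcd(5, 15) = 5, not 6 — does not hold.

Constraints 10 and 11 do not hold.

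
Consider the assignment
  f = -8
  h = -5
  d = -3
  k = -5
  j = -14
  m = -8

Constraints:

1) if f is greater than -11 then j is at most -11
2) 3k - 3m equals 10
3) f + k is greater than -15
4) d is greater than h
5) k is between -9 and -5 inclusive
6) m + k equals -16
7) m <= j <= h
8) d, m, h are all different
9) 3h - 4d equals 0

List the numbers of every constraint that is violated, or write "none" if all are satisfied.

1) f = -8 > -11, so we need j ≤ -11; j = -14 ≤ -11  yes
2) 3k - 3m = 3(-5) - 3(-8) = 9, not 10  no
3) f + k = -8 + (-5) = -13; -13 > -15  yes
4) d = -3, h = -5; -3 > -5  yes
5) k = -5 lies in [-9, -5]  yes
6) m + k = -8 + (-5) = -13, not -16  no
7) values -8, -14, -5; m = -8 is not <= j = -14  no
8) values -3, -8, -5 are pairwise distinct  yes
9) 3h - 4d = 3(-5) - 4(-3) = -3, not 0  no

Constraints 2, 6, 7, and 9 do not hold.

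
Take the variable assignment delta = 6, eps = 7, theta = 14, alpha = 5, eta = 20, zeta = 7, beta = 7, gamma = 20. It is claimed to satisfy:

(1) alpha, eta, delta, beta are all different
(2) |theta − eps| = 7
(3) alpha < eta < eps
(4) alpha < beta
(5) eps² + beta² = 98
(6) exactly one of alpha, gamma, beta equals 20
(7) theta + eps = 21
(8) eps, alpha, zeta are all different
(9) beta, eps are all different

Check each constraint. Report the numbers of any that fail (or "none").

The assignment fails constraints 3, 8, and 9.

(1) values 5, 20, 6, 7 are pairwise distinct — holds.
(2) |14 − 7| = 7 — holds.
(3) values 5, 20, 7; eta = 20 is not < eps = 7 — fails.
(4) alpha = 5, beta = 7; 5 < 7 — holds.
(5) eps² + beta² = 7² + 7² = 49 + 49 = 98 — holds.
(6) alpha=5, gamma=20, beta=7; 1 of them equals 20 — holds.
(7) theta + eps = 14 + 7 = 21 — holds.
(8) eps = zeta = 7, not all different — fails.
(9) beta = eps = 7, not all different — fails.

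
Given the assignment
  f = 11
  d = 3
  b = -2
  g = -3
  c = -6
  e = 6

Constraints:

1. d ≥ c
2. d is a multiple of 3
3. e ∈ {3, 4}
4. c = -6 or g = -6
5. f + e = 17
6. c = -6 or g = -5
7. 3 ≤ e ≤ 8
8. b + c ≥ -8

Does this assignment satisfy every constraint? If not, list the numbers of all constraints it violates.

The assignment fails constraint 3.

1. d = 3, c = -6; 3 ≥ -6 — holds.
2. 3 / 3 = 1, so 3 divides 3 — holds.
3. e = 6 is not in {3, 4} — does not hold.
4. c = -6 = -6 (first disjunct) — holds.
5. f + e = 11 + 6 = 17 — holds.
6. c = -6 = -6 (first disjunct) — holds.
7. e = 6 lies in [3, 8] — holds.
8. b + c = -2 + (-6) = -8; -8 ≥ -8 — holds.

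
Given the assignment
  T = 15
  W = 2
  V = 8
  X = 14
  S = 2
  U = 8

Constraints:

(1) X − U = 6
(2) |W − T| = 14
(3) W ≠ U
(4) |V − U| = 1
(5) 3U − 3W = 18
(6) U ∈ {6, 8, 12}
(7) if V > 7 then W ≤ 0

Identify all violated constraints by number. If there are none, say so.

(1) X − U = 14 − 8 = 6 — holds.
(2) |2 − 15| = 13, not 14 — does not hold.
(3) W = 2, U = 8; distinct — holds.
(4) |8 − 8| = 0, not 1 — does not hold.
(5) 3U − 3W = 3(8) − 3(2) = 18 — holds.
(6) U = 8 is in {6, 8, 12} — holds.
(7) V = 8 > 7, so we need W ≤ 0; but W = 2 > 0 — does not hold.

No — constraints 2, 4, 7 are not satisfied.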